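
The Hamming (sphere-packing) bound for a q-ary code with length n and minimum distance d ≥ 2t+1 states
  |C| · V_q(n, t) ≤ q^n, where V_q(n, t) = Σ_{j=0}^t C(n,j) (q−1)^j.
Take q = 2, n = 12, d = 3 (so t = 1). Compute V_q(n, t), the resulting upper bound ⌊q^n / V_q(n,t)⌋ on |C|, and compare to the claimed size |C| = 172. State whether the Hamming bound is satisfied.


V_q(n, t) = 13, q^n = 4096, Hamming bound = 315, |C| = 172 ≤ bound (satisfied).

Step 1: Compute V_q(n, t) = Σ_{j=0}^1 C(n, j) (q−1)^j.
  j = 0: C(12,0)·(1)^0 = 1·1 = 1.
  j = 1: C(12,1)·(1)^1 = 12·1 = 12.
  V_q(n, t) = 1 + 12 = 13.
Step 2: q^n = 2^12 = 4096.
Step 3: Hamming bound ⌊q^n / V_q(n,t)⌋ = ⌊4096/13⌋ = 315.
Step 4: Compare |C| = 172 to 315: satisfied.
The claimed |C| lies below the Hamming bound.


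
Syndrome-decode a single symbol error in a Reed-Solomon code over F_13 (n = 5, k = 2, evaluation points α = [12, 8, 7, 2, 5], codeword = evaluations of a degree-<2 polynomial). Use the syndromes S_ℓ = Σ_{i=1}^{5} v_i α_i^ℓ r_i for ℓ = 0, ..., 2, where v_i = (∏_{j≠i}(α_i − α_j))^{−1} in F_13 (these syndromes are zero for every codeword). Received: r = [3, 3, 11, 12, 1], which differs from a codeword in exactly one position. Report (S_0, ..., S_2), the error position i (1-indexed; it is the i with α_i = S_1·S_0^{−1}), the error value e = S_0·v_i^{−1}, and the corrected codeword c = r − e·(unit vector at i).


S = (5, 8, 5), error at position 1, error magnitude e = 6, c = [10, 3, 11, 12, 1].

Step 1: column multipliers v_i = (∏_{j≠i}(α_i − α_j))^{−1} mod 13.
  i = 1 (α = 12): (12−8)(12−7)(12−2)(12−5) = 4·5·10·7 = 1400 ≡ 9, so v_1 = 9^{−1} = 3 (mod 13).
  i = 2 (α = 8): (8−12)(8−7)(8−2)(8−5) = (−4)·1·6·3 = −72 ≡ 6, so v_2 = 6^{−1} = 11 (mod 13).
  i = 3 (α = 7): (7−12)(7−8)(7−2)(7−5) = (−5)·(−1)·5·2 = 50 ≡ 11, so v_3 = 11^{−1} = 6 (mod 13).
  i = 4 (α = 2): (2−12)(2−8)(2−7)(2−5) = (−10)·(−6)·(−5)·(−3) = 900 ≡ 3, so v_4 = 3^{−1} = 9 (mod 13).
  i = 5 (α = 5): (5−12)(5−8)(5−7)(5−2) = (−7)·(−3)·(−2)·3 = −126 ≡ 4, so v_5 = 4^{−1} = 10 (mod 13).
  v = [3, 11, 6, 9, 10].
Step 2: syndromes of r = [3, 3, 11, 12, 1] (all sums mod 13).
  S_0 = Σ v_i r_i = 3·3 + 11·3 + 6·11 + 9·12 + 10·1 = 226 ≡ 5.
  S_1 = Σ v_i α_i r_i = 3·12·3 + 11·8·3 + 6·7·11 + 9·2·12 + 10·5·1 = 1100 ≡ 8.
  α_i^2 mod 13 = [1, 12, 10, 4, 12].
  S_2 = Σ v_i α_i^2 r_i = 3·1·3 + 11·12·3 + 6·10·11 + 9·4·12 + 10·12·1 = 1617 ≡ 5.
  S = (5, 8, 5) ≠ 0, so r is not a codeword (an error is present).
Step 3: locate the error. For a single error e at position i, S_ℓ = v_i·e·α_i^ℓ, so α_err = S_1/S_0.
  S_0^{−1} = 5^{−1} = 8 (mod 13), so α_err = 8·8 = 64 ≡ 12 = α_1. Error position i = 1.
  Consistency check: S_2/S_1 = 5·5 = 25 ≡ 12 = α_err ✓ (single-error assumption holds).
Step 4: error magnitude e = S_0/v_1 = S_0·∏_{j≠1}(α_1 − α_j) = 5·9 = 45 ≡ 6 (mod 13).
Step 5: correct position 1: c_1 = r_1 − e = 3 − 6 ≡ 10 (mod 13). Hence c = [10, 3, 11, 12, 1].
  Check: interpolating c through the α_i gives m(x) = 2 + 5·x (degree < 2) with m(α_i) = c_i for every i, so c is indeed a codeword.


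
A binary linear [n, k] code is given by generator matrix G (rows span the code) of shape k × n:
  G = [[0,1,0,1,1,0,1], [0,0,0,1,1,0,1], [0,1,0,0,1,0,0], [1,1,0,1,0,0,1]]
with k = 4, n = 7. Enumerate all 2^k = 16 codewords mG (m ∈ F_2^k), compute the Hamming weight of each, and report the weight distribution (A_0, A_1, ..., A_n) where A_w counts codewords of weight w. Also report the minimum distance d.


Weight distribution: A_0 = 1, A_1 = 3, A_2 = 4, A_3 = 4, A_4 = 3, A_5 = 1. Minimum distance d = 1.

Enumerate all 2^4 = 16 messages m ∈ F_2^4.
For each, compute codeword c = mG in F_2^7, then tally its weight.
  m = 0000 → c = 0000000, weight = 0.
  m = 1000 → c = 0101101, weight = 4.
  m = 0100 → c = 0001101, weight = 3.
  m = 1100 → c = 0100000, weight = 1.
  m = 0010 → c = 0100100, weight = 2.
  m = 1010 → c = 0001001, weight = 2.
  m = 0110 → c = 0101001, weight = 3.
  m = 1110 → c = 0000100, weight = 1.
  m = 0001 → c = 1101001, weight = 4.
  m = 1001 → c = 1000100, weight = 2.
  m = 0101 → c = 1100100, weight = 3.
  m = 1101 → c = 1001001, weight = 3.
  m = 0011 → c = 1001101, weight = 4.
  m = 1011 → c = 1100000, weight = 2.
  m = 0111 → c = 1000000, weight = 1.
  m = 1111 → c = 1101101, weight = 5.
Tally weights:
  weight 0: 1 codewords.
  weight 1: 3 codewords.
  weight 2: 4 codewords.
  weight 3: 4 codewords.
  weight 4: 3 codewords.
  weight 5: 1 codewords.
Minimum distance d = smallest w > 0 with A_w > 0 = 1.
Sanity: Σ A_w = 16 = 2^4 = 16 ✓.


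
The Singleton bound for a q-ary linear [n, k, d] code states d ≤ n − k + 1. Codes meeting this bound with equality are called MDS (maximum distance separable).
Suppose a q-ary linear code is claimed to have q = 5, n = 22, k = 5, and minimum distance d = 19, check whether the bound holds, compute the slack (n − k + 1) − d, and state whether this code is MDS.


Singleton RHS = n − k + 1 = 18, slack = -1, bound violated (no such code; not MDS).

Singleton bound: d ≤ n − k + 1.
Here n = 22, k = 5, so n − k + 1 = 18.
Given d = 19, check d ≤ 18: NO.
Slack = (n − k + 1) − d = -1.
The slack is negative: d = 19 exceeds n − k + 1 = 18 by 1, so the Singleton bound is violated and no linear [22, 5, 19]_5 code can exist. In particular it is not MDS (MDS requires d = n − k + 1 exactly).
Description: the claimed parameters are [22, 5, 19]_5; such a code would be impossible (violates the Singleton bound).


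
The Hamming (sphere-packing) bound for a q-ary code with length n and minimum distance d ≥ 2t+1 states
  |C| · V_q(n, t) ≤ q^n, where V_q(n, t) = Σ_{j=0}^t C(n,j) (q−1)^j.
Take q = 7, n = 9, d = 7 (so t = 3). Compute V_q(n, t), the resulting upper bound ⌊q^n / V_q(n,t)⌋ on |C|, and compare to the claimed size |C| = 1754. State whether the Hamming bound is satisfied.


V_q(n, t) = 19495, q^n = 40353607, Hamming bound = 2069, |C| = 1754 ≤ bound (satisfied).

Step 1: Compute V_q(n, t) = Σ_{j=0}^3 C(n, j) (q−1)^j.
  j = 0: C(9,0)·(6)^0 = 1·1 = 1.
  j = 1: C(9,1)·(6)^1 = 9·6 = 54.
  j = 2: C(9,2)·(6)^2 = 36·36 = 1296.
  j = 3: C(9,3)·(6)^3 = 84·216 = 18144.
  V_q(n, t) = 1 + 54 + 1296 + 18144 = 19495.
Step 2: q^n = 7^9 = 40353607.
Step 3: Hamming bound ⌊q^n / V_q(n,t)⌋ = ⌊40353607/19495⌋ = 2069.
Step 4: Compare |C| = 1754 to 2069: satisfied.
The claimed |C| lies below the Hamming bound.


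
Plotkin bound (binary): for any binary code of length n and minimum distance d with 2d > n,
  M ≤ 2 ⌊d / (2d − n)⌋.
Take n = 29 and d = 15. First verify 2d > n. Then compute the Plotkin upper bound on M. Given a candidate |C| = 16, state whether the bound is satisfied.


Plotkin bound M ≤ 30; given |C| = 16 ≤ bound (satisfied).

Check applicability: 2d = 30, n = 29.
2d − n = 1 > 0, so Plotkin applies.
Compute d/(2d−n) = 15/1 ≈ 15.0000.
⌊d/(2d−n)⌋ = 15.
Plotkin bound: M ≤ 2·15 = 30.
Given |C| = 16, check: satisfied.
This |C| is below the Plotkin bound.


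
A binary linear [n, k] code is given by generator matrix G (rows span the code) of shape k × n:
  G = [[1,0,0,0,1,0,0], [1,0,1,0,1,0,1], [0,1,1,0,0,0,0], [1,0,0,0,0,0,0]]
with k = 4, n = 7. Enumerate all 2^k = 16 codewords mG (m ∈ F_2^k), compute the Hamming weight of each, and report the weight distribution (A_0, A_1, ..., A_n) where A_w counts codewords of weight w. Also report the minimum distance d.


Weight distribution: A_0 = 1, A_1 = 2, A_2 = 4, A_3 = 6, A_4 = 3. Minimum distance d = 1.

Enumerate all 2^4 = 16 messages m ∈ F_2^4.
For each, compute codeword c = mG in F_2^7, then tally its weight.
  m = 0000 → c = 0000000, weight = 0.
  m = 1000 → c = 1000100, weight = 2.
  m = 0100 → c = 1010101, weight = 4.
  m = 1100 → c = 0010001, weight = 2.
  m = 0010 → c = 0110000, weight = 2.
  m = 1010 → c = 1110100, weight = 4.
  m = 0110 → c = 1100101, weight = 4.
  m = 1110 → c = 0100001, weight = 2.
  m = 0001 → c = 1000000, weight = 1.
  m = 1001 → c = 0000100, weight = 1.
  m = 0101 → c = 0010101, weight = 3.
  m = 1101 → c = 1010001, weight = 3.
  m = 0011 → c = 1110000, weight = 3.
  m = 1011 → c = 0110100, weight = 3.
  m = 0111 → c = 0100101, weight = 3.
  m = 1111 → c = 1100001, weight = 3.
Tally weights:
  weight 0: 1 codewords.
  weight 1: 2 codewords.
  weight 2: 4 codewords.
  weight 3: 6 codewords.
  weight 4: 3 codewords.
Minimum distance d = smallest w > 0 with A_w > 0 = 1.
Sanity: Σ A_w = 16 = 2^4 = 16 ✓.


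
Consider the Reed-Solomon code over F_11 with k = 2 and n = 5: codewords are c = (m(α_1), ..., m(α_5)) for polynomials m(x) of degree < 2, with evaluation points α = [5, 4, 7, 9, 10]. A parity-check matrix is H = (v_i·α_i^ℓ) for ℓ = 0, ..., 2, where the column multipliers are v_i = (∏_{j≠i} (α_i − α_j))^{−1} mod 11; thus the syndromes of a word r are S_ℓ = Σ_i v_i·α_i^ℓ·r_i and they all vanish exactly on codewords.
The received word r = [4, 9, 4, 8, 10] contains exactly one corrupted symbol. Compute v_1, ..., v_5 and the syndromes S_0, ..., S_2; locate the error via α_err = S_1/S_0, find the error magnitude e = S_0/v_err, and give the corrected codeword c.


S = (1, 5, 3), error at position 1, error magnitude e = 4, c = [0, 9, 4, 8, 10].

Step 1: column multipliers v_i = (∏_{j≠i}(α_i − α_j))^{−1} mod 11.
  i = 1 (α = 5): (5−4)(5−7)(5−9)(5−10) = 1·(−2)·(−4)·(−5) = −40 ≡ 4, so v_1 = 4^{−1} = 3 (mod 11).
  i = 2 (α = 4): (4−5)(4−7)(4−9)(4−10) = (−1)·(−3)·(−5)·(−6) = 90 ≡ 2, so v_2 = 2^{−1} = 6 (mod 11).
  i = 3 (α = 7): (7−5)(7−4)(7−9)(7−10) = 2·3·(−2)·(−3) = 36 ≡ 3, so v_3 = 3^{−1} = 4 (mod 11).
  i = 4 (α = 9): (9−5)(9−4)(9−7)(9−10) = 4·5·2·(−1) = −40 ≡ 4, so v_4 = 4^{−1} = 3 (mod 11).
  i = 5 (α = 10): (10−5)(10−4)(10−7)(10−9) = 5·6·3·1 = 90 ≡ 2, so v_5 = 2^{−1} = 6 (mod 11).
  v = [3, 6, 4, 3, 6].
Step 2: syndromes of r = [4, 9, 4, 8, 10] (all sums mod 11).
  S_0 = Σ v_i r_i = 3·4 + 6·9 + 4·4 + 3·8 + 6·10 = 166 ≡ 1.
  S_1 = Σ v_i α_i r_i = 3·5·4 + 6·4·9 + 4·7·4 + 3·9·8 + 6·10·10 = 1204 ≡ 5.
  α_i^2 mod 11 = [3, 5, 5, 4, 1].
  S_2 = Σ v_i α_i^2 r_i = 3·3·4 + 6·5·9 + 4·5·4 + 3·4·8 + 6·1·10 = 542 ≡ 3.
  S = (1, 5, 3) ≠ 0, so r is not a codeword (an error is present).
Step 3: locate the error. For a single error e at position i, S_ℓ = v_i·e·α_i^ℓ, so α_err = S_1/S_0.
  S_0^{−1} = 1^{−1} = 1 (mod 11), so α_err = 5·1 = 5 ≡ 5 = α_1. Error position i = 1.
  Consistency check: S_2/S_1 = 3·9 = 27 ≡ 5 = α_err ✓ (single-error assumption holds).
Step 4: error magnitude e = S_0/v_1 = S_0·∏_{j≠1}(α_1 − α_j) = 1·4 = 4 ≡ 4 (mod 11).
Step 5: correct position 1: c_1 = r_1 − e = 4 − 4 ≡ 0 (mod 11). Hence c = [0, 9, 4, 8, 10].
  Check: interpolating c through the α_i gives m(x) = 1 + 2·x (degree < 2) with m(α_i) = c_i for every i, so c is indeed a codeword.


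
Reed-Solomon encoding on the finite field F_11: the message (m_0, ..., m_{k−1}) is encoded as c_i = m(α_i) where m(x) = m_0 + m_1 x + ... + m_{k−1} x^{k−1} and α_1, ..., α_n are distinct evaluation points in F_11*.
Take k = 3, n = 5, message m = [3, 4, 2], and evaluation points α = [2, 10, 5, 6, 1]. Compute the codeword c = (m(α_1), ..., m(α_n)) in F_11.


c = [8, 1, 7, 0, 9]

Message polynomial: m(x) = 3 + 4·x + 2·x^2 (mod 11).
For each evaluation point α_i, compute m(α_i) mod 11:
  α_1 = 2: Horner steps 2 → 8 → 8, so m(2) = 8.
  α_2 = 10: Horner steps 2 → 2 → 1, so m(10) = 1.
  α_3 = 5: Horner steps 2 → 3 → 7, so m(5) = 7.
  α_4 = 6: Horner steps 2 → 5 → 0, so m(6) = 0.
  α_5 = 1: Horner steps 2 → 6 → 9, so m(1) = 9.
Codeword c = [8, 1, 7, 0, 9] ∈ F_11^5.


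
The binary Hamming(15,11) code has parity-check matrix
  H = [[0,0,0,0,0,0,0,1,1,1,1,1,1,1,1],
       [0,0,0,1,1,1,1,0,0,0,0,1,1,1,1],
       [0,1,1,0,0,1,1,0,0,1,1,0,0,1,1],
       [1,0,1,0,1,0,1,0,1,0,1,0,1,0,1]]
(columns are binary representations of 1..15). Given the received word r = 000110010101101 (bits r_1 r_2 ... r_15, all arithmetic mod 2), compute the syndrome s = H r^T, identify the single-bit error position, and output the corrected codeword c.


s = (1, 1, 0, 1)^T, error position = 13, corrected codeword c = 000110010101001

Compute s = H r^T mod 2 one row at a time:
  s_1 = 1 + 0 + 1 + 0 + 1 + 1 + 0 + 1 = 5 ≡ 1 (mod 2).
  s_2 = 1 + 1 + 0 + 0 + 1 + 1 + 0 + 1 = 5 ≡ 1 (mod 2).
  s_3 = 0 + 0 + 0 + 0 + 1 + 0 + 0 + 1 = 2 ≡ 0 (mod 2).
  s_4 = 0 + 0 + 1 + 0 + 0 + 0 + 1 + 1 = 3 ≡ 1 (mod 2).
s = (1, 1, 0, 1)^T — this equals column 13 of H (binary 1101), so error is at position 13.
Correct: flip bit 13 of r = 000110010101101 to get c = 000110010101001.


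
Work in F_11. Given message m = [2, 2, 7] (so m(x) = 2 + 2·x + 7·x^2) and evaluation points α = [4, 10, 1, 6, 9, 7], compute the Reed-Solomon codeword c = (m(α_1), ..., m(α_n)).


c = [1, 7, 0, 2, 4, 7]

Message polynomial: m(x) = 2 + 2·x + 7·x^2 (mod 11).
For each evaluation point α_i, compute m(α_i) mod 11:
  α_1 = 4: Horner steps 7 → 8 → 1, so m(4) = 1.
  α_2 = 10: Horner steps 7 → 6 → 7, so m(10) = 7.
  α_3 = 1: Horner steps 7 → 9 → 0, so m(1) = 0.
  α_4 = 6: Horner steps 7 → 0 → 2, so m(6) = 2.
  α_5 = 9: Horner steps 7 → 10 → 4, so m(9) = 4.
  α_6 = 7: Horner steps 7 → 7 → 7, so m(7) = 7.
Codeword c = [1, 7, 0, 2, 4, 7] ∈ F_11^6.


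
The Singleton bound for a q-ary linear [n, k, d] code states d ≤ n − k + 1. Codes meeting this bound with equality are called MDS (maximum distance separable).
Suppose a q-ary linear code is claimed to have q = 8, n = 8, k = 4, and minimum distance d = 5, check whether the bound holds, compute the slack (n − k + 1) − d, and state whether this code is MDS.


Singleton RHS = n − k + 1 = 5, slack = 0, bound satisfied, MDS.

Singleton bound: d ≤ n − k + 1.
Here n = 8, k = 4, so n − k + 1 = 5.
Given d = 5, check d ≤ 5: YES.
Slack = (n − k + 1) − d = 0.
The code is MDS (slack = 0).
Description: the claimed parameters are [8, 4, 5]_8; such a code would be MDS (meets Singleton bound).


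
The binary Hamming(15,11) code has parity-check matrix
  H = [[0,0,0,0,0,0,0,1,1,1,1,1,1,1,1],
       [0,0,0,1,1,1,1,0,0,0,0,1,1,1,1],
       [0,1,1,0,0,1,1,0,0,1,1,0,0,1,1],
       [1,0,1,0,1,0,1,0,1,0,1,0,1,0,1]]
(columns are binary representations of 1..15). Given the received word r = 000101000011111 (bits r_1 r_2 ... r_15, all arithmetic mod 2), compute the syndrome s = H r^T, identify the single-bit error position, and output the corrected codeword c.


s = (1, 0, 0, 1)^T, error position = 9, corrected codeword c = 000101001011111

Compute s = H r^T mod 2 one row at a time:
  s_1 = 0 + 0 + 0 + 1 + 1 + 1 + 1 + 1 = 5 ≡ 1 (mod 2).
  s_2 = 1 + 0 + 1 + 0 + 1 + 1 + 1 + 1 = 6 ≡ 0 (mod 2).
  s_3 = 0 + 0 + 1 + 0 + 0 + 1 + 1 + 1 = 4 ≡ 0 (mod 2).
  s_4 = 0 + 0 + 0 + 0 + 0 + 1 + 1 + 1 = 3 ≡ 1 (mod 2).
s = (1, 0, 0, 1)^T — this equals column 9 of H (binary 1001), so error is at position 9.
Correct: flip bit 9 of r = 000101000011111 to get c = 000101001011111.


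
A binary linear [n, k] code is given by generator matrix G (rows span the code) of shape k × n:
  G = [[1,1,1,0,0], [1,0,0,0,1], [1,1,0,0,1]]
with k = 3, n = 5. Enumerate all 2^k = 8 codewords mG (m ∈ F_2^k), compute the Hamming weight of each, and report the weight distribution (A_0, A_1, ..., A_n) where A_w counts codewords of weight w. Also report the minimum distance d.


Weight distribution: A_0 = 1, A_1 = 1, A_2 = 3, A_3 = 3. Minimum distance d = 1.

Enumerate all 2^3 = 8 messages m ∈ F_2^3.
For each, compute codeword c = mG in F_2^5, then tally its weight.
  m = 000 → c = 00000, weight = 0.
  m = 100 → c = 11100, weight = 3.
  m = 010 → c = 10001, weight = 2.
  m = 110 → c = 01101, weight = 3.
  m = 001 → c = 11001, weight = 3.
  m = 101 → c = 00101, weight = 2.
  m = 011 → c = 01000, weight = 1.
  m = 111 → c = 10100, weight = 2.
Tally weights:
  weight 0: 1 codewords.
  weight 1: 1 codewords.
  weight 2: 3 codewords.
  weight 3: 3 codewords.
Minimum distance d = smallest w > 0 with A_w > 0 = 1.
Sanity: Σ A_w = 8 = 2^3 = 8 ✓.


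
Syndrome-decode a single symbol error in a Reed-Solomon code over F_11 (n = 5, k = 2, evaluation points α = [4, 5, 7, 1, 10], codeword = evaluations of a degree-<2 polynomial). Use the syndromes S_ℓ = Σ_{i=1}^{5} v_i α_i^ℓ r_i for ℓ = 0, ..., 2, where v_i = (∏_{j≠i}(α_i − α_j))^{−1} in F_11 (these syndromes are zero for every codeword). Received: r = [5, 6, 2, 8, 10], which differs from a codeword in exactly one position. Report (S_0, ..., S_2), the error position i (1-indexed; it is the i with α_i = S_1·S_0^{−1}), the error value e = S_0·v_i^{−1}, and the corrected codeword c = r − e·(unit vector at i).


S = (5, 3, 4), error at position 2, error magnitude e = 2, c = [5, 4, 2, 8, 10].

Step 1: column multipliers v_i = (∏_{j≠i}(α_i − α_j))^{−1} mod 11.
  i = 1 (α = 4): (4−5)(4−7)(4−1)(4−10) = (−1)·(−3)·3·(−6) = −54 ≡ 1, so v_1 = 1^{−1} = 1 (mod 11).
  i = 2 (α = 5): (5−4)(5−7)(5−1)(5−10) = 1·(−2)·4·(−5) = 40 ≡ 7, so v_2 = 7^{−1} = 8 (mod 11).
  i = 3 (α = 7): (7−4)(7−5)(7−1)(7−10) = 3·2·6·(−3) = −108 ≡ 2, so v_3 = 2^{−1} = 6 (mod 11).
  i = 4 (α = 1): (1−4)(1−5)(1−7)(1−10) = (−3)·(−4)·(−6)·(−9) = 648 ≡ 10, so v_4 = 10^{−1} = 10 (mod 11).
  i = 5 (α = 10): (10−4)(10−5)(10−7)(10−1) = 6·5·3·9 = 810 ≡ 7, so v_5 = 7^{−1} = 8 (mod 11).
  v = [1, 8, 6, 10, 8].
Step 2: syndromes of r = [5, 6, 2, 8, 10] (all sums mod 11).
  S_0 = Σ v_i r_i = 1·5 + 8·6 + 6·2 + 10·8 + 8·10 = 225 ≡ 5.
  S_1 = Σ v_i α_i r_i = 1·4·5 + 8·5·6 + 6·7·2 + 10·1·8 + 8·10·10 = 1224 ≡ 3.
  α_i^2 mod 11 = [5, 3, 5, 1, 1].
  S_2 = Σ v_i α_i^2 r_i = 1·5·5 + 8·3·6 + 6·5·2 + 10·1·8 + 8·1·10 = 389 ≡ 4.
  S = (5, 3, 4) ≠ 0, so r is not a codeword (an error is present).
Step 3: locate the error. For a single error e at position i, S_ℓ = v_i·e·α_i^ℓ, so α_err = S_1/S_0.
  S_0^{−1} = 5^{−1} = 9 (mod 11), so α_err = 3·9 = 27 ≡ 5 = α_2. Error position i = 2.
  Consistency check: S_2/S_1 = 4·4 = 16 ≡ 5 = α_err ✓ (single-error assumption holds).
Step 4: error magnitude e = S_0/v_2 = S_0·∏_{j≠2}(α_2 − α_j) = 5·7 = 35 ≡ 2 (mod 11).
Step 5: correct position 2: c_2 = r_2 − e = 6 − 2 ≡ 4 (mod 11). Hence c = [5, 4, 2, 8, 10].
  Check: interpolating c through the α_i gives m(x) = 9 + 10·x (degree < 2) with m(α_i) = c_i for every i, so c is indeed a codeword.


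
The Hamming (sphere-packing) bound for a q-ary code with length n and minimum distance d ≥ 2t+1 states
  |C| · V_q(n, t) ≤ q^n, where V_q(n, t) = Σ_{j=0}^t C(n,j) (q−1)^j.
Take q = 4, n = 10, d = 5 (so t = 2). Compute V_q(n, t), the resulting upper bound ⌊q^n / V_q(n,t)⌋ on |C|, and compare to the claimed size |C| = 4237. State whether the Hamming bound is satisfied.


V_q(n, t) = 436, q^n = 1048576, Hamming bound = 2404, |C| = 4237 > bound (violated).

Step 1: Compute V_q(n, t) = Σ_{j=0}^2 C(n, j) (q−1)^j.
  j = 0: C(10,0)·(3)^0 = 1·1 = 1.
  j = 1: C(10,1)·(3)^1 = 10·3 = 30.
  j = 2: C(10,2)·(3)^2 = 45·9 = 405.
  V_q(n, t) = 1 + 30 + 405 = 436.
Step 2: q^n = 4^10 = 1048576.
Step 3: Hamming bound ⌊q^n / V_q(n,t)⌋ = ⌊1048576/436⌋ = 2404.
Step 4: Compare |C| = 4237 to 2404: violated.
The claimed |C| lies above the Hamming bound, so no 4-ary code of length 10 with d ≥ 5 can have 4237 codewords.


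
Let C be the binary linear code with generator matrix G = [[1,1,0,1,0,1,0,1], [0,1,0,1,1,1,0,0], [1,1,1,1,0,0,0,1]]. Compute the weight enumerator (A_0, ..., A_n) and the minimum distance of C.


Weight distribution: A_0 = 1, A_2 = 1, A_3 = 1, A_4 = 2, A_5 = 3. Minimum distance d = 2.

Enumerate all 2^3 = 8 messages m ∈ F_2^3.
For each, compute codeword c = mG in F_2^8, then tally its weight.
  m = 000 → c = 00000000, weight = 0.
  m = 100 → c = 11010101, weight = 5.
  m = 010 → c = 01011100, weight = 4.
  m = 110 → c = 10001001, weight = 3.
  m = 001 → c = 11110001, weight = 5.
  m = 101 → c = 00100100, weight = 2.
  m = 011 → c = 10101101, weight = 5.
  m = 111 → c = 01111000, weight = 4.
Tally weights:
  weight 0: 1 codewords.
  weight 2: 1 codewords.
  weight 3: 1 codewords.
  weight 4: 2 codewords.
  weight 5: 3 codewords.
Minimum distance d = smallest w > 0 with A_w > 0 = 2.
Sanity: Σ A_w = 8 = 2^3 = 8 ✓.


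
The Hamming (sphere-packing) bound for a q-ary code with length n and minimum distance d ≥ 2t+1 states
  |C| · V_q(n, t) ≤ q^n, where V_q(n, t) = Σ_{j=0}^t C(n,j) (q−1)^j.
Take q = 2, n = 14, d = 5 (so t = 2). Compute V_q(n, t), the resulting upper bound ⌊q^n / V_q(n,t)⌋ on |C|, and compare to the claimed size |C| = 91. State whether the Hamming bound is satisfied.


V_q(n, t) = 106, q^n = 16384, Hamming bound = 154, |C| = 91 ≤ bound (satisfied).

Step 1: Compute V_q(n, t) = Σ_{j=0}^2 C(n, j) (q−1)^j.
  j = 0: C(14,0)·(1)^0 = 1·1 = 1.
  j = 1: C(14,1)·(1)^1 = 14·1 = 14.
  j = 2: C(14,2)·(1)^2 = 91·1 = 91.
  V_q(n, t) = 1 + 14 + 91 = 106.
Step 2: q^n = 2^14 = 16384.
Step 3: Hamming bound ⌊q^n / V_q(n,t)⌋ = ⌊16384/106⌋ = 154.
Step 4: Compare |C| = 91 to 154: satisfied.
The claimed |C| lies below the Hamming bound.


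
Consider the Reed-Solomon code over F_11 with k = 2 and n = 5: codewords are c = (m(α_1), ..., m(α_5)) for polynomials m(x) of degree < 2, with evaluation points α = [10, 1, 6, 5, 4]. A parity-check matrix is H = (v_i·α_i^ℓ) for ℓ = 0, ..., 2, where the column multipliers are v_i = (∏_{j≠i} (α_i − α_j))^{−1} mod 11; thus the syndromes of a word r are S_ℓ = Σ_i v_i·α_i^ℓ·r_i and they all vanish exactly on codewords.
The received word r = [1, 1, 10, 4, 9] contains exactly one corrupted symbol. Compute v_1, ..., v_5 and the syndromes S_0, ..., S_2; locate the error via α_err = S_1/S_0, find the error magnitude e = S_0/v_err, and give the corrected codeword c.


S = (10, 10, 10), error at position 2, error magnitude e = 10, c = [1, 2, 10, 4, 9].

Step 1: column multipliers v_i = (∏_{j≠i}(α_i − α_j))^{−1} mod 11.
  i = 1 (α = 10): (10−1)(10−6)(10−5)(10−4) = 9·4·5·6 = 1080 ≡ 2, so v_1 = 2^{−1} = 6 (mod 11).
  i = 2 (α = 1): (1−10)(1−6)(1−5)(1−4) = (−9)·(−5)·(−4)·(−3) = 540 ≡ 1, so v_2 = 1^{−1} = 1 (mod 11).
  i = 3 (α = 6): (6−10)(6−1)(6−5)(6−4) = (−4)·5·1·2 = −40 ≡ 4, so v_3 = 4^{−1} = 3 (mod 11).
  i = 4 (α = 5): (5−10)(5−1)(5−6)(5−4) = (−5)·4·(−1)·1 = 20 ≡ 9, so v_4 = 9^{−1} = 5 (mod 11).
  i = 5 (α = 4): (4−10)(4−1)(4−6)(4−5) = (−6)·3·(−2)·(−1) = −36 ≡ 8, so v_5 = 8^{−1} = 7 (mod 11).
  v = [6, 1, 3, 5, 7].
Step 2: syndromes of r = [1, 1, 10, 4, 9] (all sums mod 11).
  S_0 = Σ v_i r_i = 6·1 + 1·1 + 3·10 + 5·4 + 7·9 = 120 ≡ 10.
  S_1 = Σ v_i α_i r_i = 6·10·1 + 1·1·1 + 3·6·10 + 5·5·4 + 7·4·9 = 593 ≡ 10.
  α_i^2 mod 11 = [1, 1, 3, 3, 5].
  S_2 = Σ v_i α_i^2 r_i = 6·1·1 + 1·1·1 + 3·3·10 + 5·3·4 + 7·5·9 = 472 ≡ 10.
  S = (10, 10, 10) ≠ 0, so r is not a codeword (an error is present).
Step 3: locate the error. For a single error e at position i, S_ℓ = v_i·e·α_i^ℓ, so α_err = S_1/S_0.
  S_0^{−1} = 10^{−1} = 10 (mod 11), so α_err = 10·10 = 100 ≡ 1 = α_2. Error position i = 2.
  Consistency check: S_2/S_1 = 10·10 = 100 ≡ 1 = α_err ✓ (single-error assumption holds).
Step 4: error magnitude e = S_0/v_2 = S_0·∏_{j≠2}(α_2 − α_j) = 10·1 = 10 ≡ 10 (mod 11).
Step 5: correct position 2: c_2 = r_2 − e = 1 − 10 ≡ 2 (mod 11). Hence c = [1, 2, 10, 4, 9].
  Check: interpolating c through the α_i gives m(x) = 7 + 6·x (degree < 2) with m(α_i) = c_i for every i, so c is indeed a codeword.


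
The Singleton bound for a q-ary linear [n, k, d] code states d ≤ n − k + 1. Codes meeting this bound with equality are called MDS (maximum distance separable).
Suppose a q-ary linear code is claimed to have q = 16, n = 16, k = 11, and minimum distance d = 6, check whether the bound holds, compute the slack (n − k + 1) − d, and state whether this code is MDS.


Singleton RHS = n − k + 1 = 6, slack = 0, bound satisfied, MDS.

Singleton bound: d ≤ n − k + 1.
Here n = 16, k = 11, so n − k + 1 = 6.
Given d = 6, check d ≤ 6: YES.
Slack = (n − k + 1) − d = 0.
The code is MDS (slack = 0).
Description: the claimed parameters are [16, 11, 6]_16; such a code would be MDS (meets Singleton bound).


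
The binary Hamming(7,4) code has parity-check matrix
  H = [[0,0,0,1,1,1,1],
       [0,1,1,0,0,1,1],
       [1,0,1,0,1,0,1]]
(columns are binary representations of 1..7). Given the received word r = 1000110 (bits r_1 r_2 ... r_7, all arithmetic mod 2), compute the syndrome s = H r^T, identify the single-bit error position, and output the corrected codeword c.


s = (0, 1, 0)^T, error position = 2, corrected codeword c = 1100110

Compute s = H r^T mod 2 one row at a time:
  s_1 = 0 + 1 + 1 + 0 = 2 ≡ 0 (mod 2).
  s_2 = 0 + 0 + 1 + 0 = 1 ≡ 1 (mod 2).
  s_3 = 1 + 0 + 1 + 0 = 2 ≡ 0 (mod 2).
s = (0, 1, 0)^T — this equals column 2 of H (binary 010), so error is at position 2.
Correct: flip bit 2 of r = 1000110 to get c = 1100110.


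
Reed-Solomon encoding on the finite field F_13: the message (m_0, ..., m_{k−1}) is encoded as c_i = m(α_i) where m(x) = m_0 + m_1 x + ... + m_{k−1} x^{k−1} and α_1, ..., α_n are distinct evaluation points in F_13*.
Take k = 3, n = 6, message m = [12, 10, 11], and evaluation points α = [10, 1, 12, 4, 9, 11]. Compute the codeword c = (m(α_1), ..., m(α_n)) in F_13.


c = [3, 7, 0, 7, 5, 10]

Message polynomial: m(x) = 12 + 10·x + 11·x^2 (mod 13).
For each evaluation point α_i, compute m(α_i) mod 13:
  α_1 = 10: Horner steps 11 → 3 → 3, so m(10) = 3.
  α_2 = 1: Horner steps 11 → 8 → 7, so m(1) = 7.
  α_3 = 12: Horner steps 11 → 12 → 0, so m(12) = 0.
  α_4 = 4: Horner steps 11 → 2 → 7, so m(4) = 7.
  α_5 = 9: Horner steps 11 → 5 → 5, so m(9) = 5.
  α_6 = 11: Horner steps 11 → 1 → 10, so m(11) = 10.
Codeword c = [3, 7, 0, 7, 5, 10] ∈ F_13^6.


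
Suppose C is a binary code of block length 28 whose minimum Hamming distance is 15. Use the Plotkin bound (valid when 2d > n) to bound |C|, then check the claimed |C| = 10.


Plotkin bound M ≤ 14; given |C| = 10 ≤ bound (satisfied).

Check applicability: 2d = 30, n = 28.
2d − n = 2 > 0, so Plotkin applies.
Compute d/(2d−n) = 15/2 ≈ 7.5000.
⌊d/(2d−n)⌋ = 7.
Plotkin bound: M ≤ 2·7 = 14.
Given |C| = 10, check: satisfied.
This |C| is below the Plotkin bound.


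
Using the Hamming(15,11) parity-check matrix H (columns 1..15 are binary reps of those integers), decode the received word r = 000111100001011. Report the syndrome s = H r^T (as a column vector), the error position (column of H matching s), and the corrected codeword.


s = (1, 1, 0, 1)^T, error position = 13, corrected codeword c = 000111100001111

Compute s = H r^T mod 2 one row at a time:
  s_1 = 0 + 0 + 0 + 0 + 1 + 0 + 1 + 1 = 3 ≡ 1 (mod 2).
  s_2 = 1 + 1 + 1 + 1 + 1 + 0 + 1 + 1 = 7 ≡ 1 (mod 2).
  s_3 = 0 + 0 + 1 + 1 + 0 + 0 + 1 + 1 = 4 ≡ 0 (mod 2).
  s_4 = 0 + 0 + 1 + 1 + 0 + 0 + 0 + 1 = 3 ≡ 1 (mod 2).
s = (1, 1, 0, 1)^T — this equals column 13 of H (binary 1101), so error is at position 13.
Correct: flip bit 13 of r = 000111100001011 to get c = 000111100001111.


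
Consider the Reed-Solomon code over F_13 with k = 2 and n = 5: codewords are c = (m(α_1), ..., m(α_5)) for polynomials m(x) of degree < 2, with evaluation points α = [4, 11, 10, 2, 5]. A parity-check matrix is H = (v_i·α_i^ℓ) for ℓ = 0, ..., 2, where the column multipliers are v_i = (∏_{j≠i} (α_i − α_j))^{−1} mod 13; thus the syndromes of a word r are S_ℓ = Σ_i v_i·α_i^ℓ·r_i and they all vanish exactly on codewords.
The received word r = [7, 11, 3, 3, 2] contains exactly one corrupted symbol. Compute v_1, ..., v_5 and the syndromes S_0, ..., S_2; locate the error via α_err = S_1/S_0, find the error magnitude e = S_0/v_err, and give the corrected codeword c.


S = (4, 8, 3), error at position 4, error magnitude e = 12, c = [7, 11, 3, 4, 2].

Step 1: column multipliers v_i = (∏_{j≠i}(α_i − α_j))^{−1} mod 13.
  i = 1 (α = 4): (4−11)(4−10)(4−2)(4−5) = (−7)·(−6)·2·(−1) = −84 ≡ 7, so v_1 = 7^{−1} = 2 (mod 13).
  i = 2 (α = 11): (11−4)(11−10)(11−2)(11−5) = 7·1·9·6 = 378 ≡ 1, so v_2 = 1^{−1} = 1 (mod 13).
  i = 3 (α = 10): (10−4)(10−11)(10−2)(10−5) = 6·(−1)·8·5 = −240 ≡ 7, so v_3 = 7^{−1} = 2 (mod 13).
  i = 4 (α = 2): (2−4)(2−11)(2−10)(2−5) = (−2)·(−9)·(−8)·(−3) = 432 ≡ 3, so v_4 = 3^{−1} = 9 (mod 13).
  i = 5 (α = 5): (5−4)(5−11)(5−10)(5−2) = 1·(−6)·(−5)·3 = 90 ≡ 12, so v_5 = 12^{−1} = 12 (mod 13).
  v = [2, 1, 2, 9, 12].
Step 2: syndromes of r = [7, 11, 3, 3, 2] (all sums mod 13).
  S_0 = Σ v_i r_i = 2·7 + 1·11 + 2·3 + 9·3 + 12·2 = 82 ≡ 4.
  S_1 = Σ v_i α_i r_i = 2·4·7 + 1·11·11 + 2·10·3 + 9·2·3 + 12·5·2 = 411 ≡ 8.
  α_i^2 mod 13 = [3, 4, 9, 4, 12].
  S_2 = Σ v_i α_i^2 r_i = 2·3·7 + 1·4·11 + 2·9·3 + 9·4·3 + 12·12·2 = 536 ≡ 3.
  S = (4, 8, 3) ≠ 0, so r is not a codeword (an error is present).
Step 3: locate the error. For a single error e at position i, S_ℓ = v_i·e·α_i^ℓ, so α_err = S_1/S_0.
  S_0^{−1} = 4^{−1} = 10 (mod 13), so α_err = 8·10 = 80 ≡ 2 = α_4. Error position i = 4.
  Consistency check: S_2/S_1 = 3·5 = 15 ≡ 2 = α_err ✓ (single-error assumption holds).
Step 4: error magnitude e = S_0/v_4 = S_0·∏_{j≠4}(α_4 − α_j) = 4·3 = 12 ≡ 12 (mod 13).
Step 5: correct position 4: c_4 = r_4 − e = 3 − 12 ≡ 4 (mod 13). Hence c = [7, 11, 3, 4, 2].
  Check: interpolating c through the α_i gives m(x) = 1 + 8·x (degree < 2) with m(α_i) = c_i for every i, so c is indeed a codeword.


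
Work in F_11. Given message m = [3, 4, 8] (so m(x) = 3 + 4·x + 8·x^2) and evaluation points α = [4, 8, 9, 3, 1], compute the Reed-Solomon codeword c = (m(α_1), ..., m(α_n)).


c = [4, 8, 5, 10, 4]

Message polynomial: m(x) = 3 + 4·x + 8·x^2 (mod 11).
For each evaluation point α_i, compute m(α_i) mod 11:
  α_1 = 4: Horner steps 8 → 3 → 4, so m(4) = 4.
  α_2 = 8: Horner steps 8 → 2 → 8, so m(8) = 8.
  α_3 = 9: Horner steps 8 → 10 → 5, so m(9) = 5.
  α_4 = 3: Horner steps 8 → 6 → 10, so m(3) = 10.
  α_5 = 1: Horner steps 8 → 1 → 4, so m(1) = 4.
Codeword c = [4, 8, 5, 10, 4] ∈ F_11^5.


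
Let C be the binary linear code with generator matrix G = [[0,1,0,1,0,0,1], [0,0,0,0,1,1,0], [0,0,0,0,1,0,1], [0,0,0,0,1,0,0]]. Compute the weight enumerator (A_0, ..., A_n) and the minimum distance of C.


Weight distribution: A_0 = 1, A_1 = 3, A_2 = 4, A_3 = 4, A_4 = 3, A_5 = 1. Minimum distance d = 1.

Enumerate all 2^4 = 16 messages m ∈ F_2^4.
For each, compute codeword c = mG in F_2^7, then tally its weight.
  m = 0000 → c = 0000000, weight = 0.
  m = 1000 → c = 0101001, weight = 3.
  m = 0100 → c = 0000110, weight = 2.
  m = 1100 → c = 0101111, weight = 5.
  m = 0010 → c = 0000101, weight = 2.
  m = 1010 → c = 0101100, weight = 3.
  m = 0110 → c = 0000011, weight = 2.
  m = 1110 → c = 0101010, weight = 3.
  m = 0001 → c = 0000100, weight = 1.
  m = 1001 → c = 0101101, weight = 4.
  m = 0101 → c = 0000010, weight = 1.
  m = 1101 → c = 0101011, weight = 4.
  m = 0011 → c = 0000001, weight = 1.
  m = 1011 → c = 0101000, weight = 2.
  m = 0111 → c = 0000111, weight = 3.
  m = 1111 → c = 0101110, weight = 4.
Tally weights:
  weight 0: 1 codewords.
  weight 1: 3 codewords.
  weight 2: 4 codewords.
  weight 3: 4 codewords.
  weight 4: 3 codewords.
  weight 5: 1 codewords.
Minimum distance d = smallest w > 0 with A_w > 0 = 1.
Sanity: Σ A_w = 16 = 2^4 = 16 ✓.


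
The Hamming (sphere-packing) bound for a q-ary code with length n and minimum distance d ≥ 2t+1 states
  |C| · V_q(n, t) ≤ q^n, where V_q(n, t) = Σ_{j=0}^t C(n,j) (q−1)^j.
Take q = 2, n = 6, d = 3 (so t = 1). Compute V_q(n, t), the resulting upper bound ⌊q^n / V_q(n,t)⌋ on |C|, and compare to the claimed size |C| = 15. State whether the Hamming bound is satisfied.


V_q(n, t) = 7, q^n = 64, Hamming bound = 9, |C| = 15 > bound (violated).

Step 1: Compute V_q(n, t) = Σ_{j=0}^1 C(n, j) (q−1)^j.
  j = 0: C(6,0)·(1)^0 = 1·1 = 1.
  j = 1: C(6,1)·(1)^1 = 6·1 = 6.
  V_q(n, t) = 1 + 6 = 7.
Step 2: q^n = 2^6 = 64.
Step 3: Hamming bound ⌊q^n / V_q(n,t)⌋ = ⌊64/7⌋ = 9.
Step 4: Compare |C| = 15 to 9: violated.
The claimed |C| lies above the Hamming bound, so no 2-ary code of length 6 with d ≥ 3 can have 15 codewords.


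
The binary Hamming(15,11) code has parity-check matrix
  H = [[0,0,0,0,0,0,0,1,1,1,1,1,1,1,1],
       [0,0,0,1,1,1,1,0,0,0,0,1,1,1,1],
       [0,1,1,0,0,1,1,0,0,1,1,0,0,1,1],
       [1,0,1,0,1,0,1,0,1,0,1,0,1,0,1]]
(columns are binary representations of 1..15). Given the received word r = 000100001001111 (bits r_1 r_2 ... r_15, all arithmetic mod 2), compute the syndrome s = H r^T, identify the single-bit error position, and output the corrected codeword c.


s = (1, 1, 0, 1)^T, error position = 13, corrected codeword c = 000100001001011

Compute s = H r^T mod 2 one row at a time:
  s_1 = 0 + 1 + 0 + 0 + 1 + 1 + 1 + 1 = 5 ≡ 1 (mod 2).
  s_2 = 1 + 0 + 0 + 0 + 1 + 1 + 1 + 1 = 5 ≡ 1 (mod 2).
  s_3 = 0 + 0 + 0 + 0 + 0 + 0 + 1 + 1 = 2 ≡ 0 (mod 2).
  s_4 = 0 + 0 + 0 + 0 + 1 + 0 + 1 + 1 = 3 ≡ 1 (mod 2).
s = (1, 1, 0, 1)^T — this equals column 13 of H (binary 1101), so error is at position 13.
Correct: flip bit 13 of r = 000100001001111 to get c = 000100001001011.


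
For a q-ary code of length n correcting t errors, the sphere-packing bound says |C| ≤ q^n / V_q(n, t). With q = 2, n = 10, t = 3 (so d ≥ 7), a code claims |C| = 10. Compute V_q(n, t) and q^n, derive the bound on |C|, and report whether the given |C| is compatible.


V_q(n, t) = 176, q^n = 1024, Hamming bound = 5, |C| = 10 > bound (violated).

Step 1: Compute V_q(n, t) = Σ_{j=0}^3 C(n, j) (q−1)^j.
  j = 0: C(10,0)·(1)^0 = 1·1 = 1.
  j = 1: C(10,1)·(1)^1 = 10·1 = 10.
  j = 2: C(10,2)·(1)^2 = 45·1 = 45.
  j = 3: C(10,3)·(1)^3 = 120·1 = 120.
  V_q(n, t) = 1 + 10 + 45 + 120 = 176.
Step 2: q^n = 2^10 = 1024.
Step 3: Hamming bound ⌊q^n / V_q(n,t)⌋ = ⌊1024/176⌋ = 5.
Step 4: Compare |C| = 10 to 5: violated.
The claimed |C| lies above the Hamming bound, so no 2-ary code of length 10 with d ≥ 7 can have 10 codewords.


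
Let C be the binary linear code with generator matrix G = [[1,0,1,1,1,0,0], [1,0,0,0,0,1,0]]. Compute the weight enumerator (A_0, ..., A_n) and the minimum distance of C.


Weight distribution: A_0 = 1, A_2 = 1, A_4 = 2. Minimum distance d = 2.

Enumerate all 2^2 = 4 messages m ∈ F_2^2.
For each, compute codeword c = mG in F_2^7, then tally its weight.
  m = 00 → c = 0000000, weight = 0.
  m = 10 → c = 1011100, weight = 4.
  m = 01 → c = 1000010, weight = 2.
  m = 11 → c = 0011110, weight = 4.
Tally weights:
  weight 0: 1 codewords.
  weight 2: 1 codewords.
  weight 4: 2 codewords.
Minimum distance d = smallest w > 0 with A_w > 0 = 2.
Sanity: Σ A_w = 4 = 2^2 = 4 ✓.


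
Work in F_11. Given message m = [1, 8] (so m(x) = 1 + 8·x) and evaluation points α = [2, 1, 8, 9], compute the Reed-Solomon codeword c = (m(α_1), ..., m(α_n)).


c = [6, 9, 10, 7]

Message polynomial: m(x) = 1 + 8·x (mod 11).
For each evaluation point α_i, compute m(α_i) mod 11:
  α_1 = 2: Horner steps 8 → 6, so m(2) = 6.
  α_2 = 1: Horner steps 8 → 9, so m(1) = 9.
  α_3 = 8: Horner steps 8 → 10, so m(8) = 10.
  α_4 = 9: Horner steps 8 → 7, so m(9) = 7.
Codeword c = [6, 9, 10, 7] ∈ F_11^4.


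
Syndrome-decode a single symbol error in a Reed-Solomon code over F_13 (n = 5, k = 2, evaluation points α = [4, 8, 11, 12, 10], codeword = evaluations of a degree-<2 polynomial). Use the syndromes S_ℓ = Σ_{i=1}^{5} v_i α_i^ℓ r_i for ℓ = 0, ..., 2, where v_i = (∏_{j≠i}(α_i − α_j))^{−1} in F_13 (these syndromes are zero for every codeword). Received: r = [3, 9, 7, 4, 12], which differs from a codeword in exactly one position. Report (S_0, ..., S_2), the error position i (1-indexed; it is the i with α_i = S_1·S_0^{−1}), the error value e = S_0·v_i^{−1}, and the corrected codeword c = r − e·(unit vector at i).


S = (11, 2, 11), error at position 4, error magnitude e = 2, c = [3, 9, 7, 2, 12].

Step 1: column multipliers v_i = (∏_{j≠i}(α_i − α_j))^{−1} mod 13.
  i = 1 (α = 4): (4−8)(4−11)(4−12)(4−10) = (−4)·(−7)·(−8)·(−6) = 1344 ≡ 5, so v_1 = 5^{−1} = 8 (mod 13).
  i = 2 (α = 8): (8−4)(8−11)(8−12)(8−10) = 4·(−3)·(−4)·(−2) = −96 ≡ 8, so v_2 = 8^{−1} = 5 (mod 13).
  i = 3 (α = 11): (11−4)(11−8)(11−12)(11−10) = 7·3·(−1)·1 = −21 ≡ 5, so v_3 = 5^{−1} = 8 (mod 13).
  i = 4 (α = 12): (12−4)(12−8)(12−11)(12−10) = 8·4·1·2 = 64 ≡ 12, so v_4 = 12^{−1} = 12 (mod 13).
  i = 5 (α = 10): (10−4)(10−8)(10−11)(10−12) = 6·2·(−1)·(−2) = 24 ≡ 11, so v_5 = 11^{−1} = 6 (mod 13).
  v = [8, 5, 8, 12, 6].
Step 2: syndromes of r = [3, 9, 7, 4, 12] (all sums mod 13).
  S_0 = Σ v_i r_i = 8·3 + 5·9 + 8·7 + 12·4 + 6·12 = 245 ≡ 11.
  S_1 = Σ v_i α_i r_i = 8·4·3 + 5·8·9 + 8·11·7 + 12·12·4 + 6·10·12 = 2368 ≡ 2.
  α_i^2 mod 13 = [3, 12, 4, 1, 9].
  S_2 = Σ v_i α_i^2 r_i = 8·3·3 + 5·12·9 + 8·4·7 + 12·1·4 + 6·9·12 = 1532 ≡ 11.
  S = (11, 2, 11) ≠ 0, so r is not a codeword (an error is present).
Step 3: locate the error. For a single error e at position i, S_ℓ = v_i·e·α_i^ℓ, so α_err = S_1/S_0.
  S_0^{−1} = 11^{−1} = 6 (mod 13), so α_err = 2·6 = 12 ≡ 12 = α_4. Error position i = 4.
  Consistency check: S_2/S_1 = 11·7 = 77 ≡ 12 = α_err ✓ (single-error assumption holds).
Step 4: error magnitude e = S_0/v_4 = S_0·∏_{j≠4}(α_4 − α_j) = 11·12 = 132 ≡ 2 (mod 13).
Step 5: correct position 4: c_4 = r_4 − e = 4 − 2 ≡ 2 (mod 13). Hence c = [3, 9, 7, 2, 12].
  Check: interpolating c through the α_i gives m(x) = 10 + 8·x (degree < 2) with m(α_i) = c_i for every i, so c is indeed a codeword.


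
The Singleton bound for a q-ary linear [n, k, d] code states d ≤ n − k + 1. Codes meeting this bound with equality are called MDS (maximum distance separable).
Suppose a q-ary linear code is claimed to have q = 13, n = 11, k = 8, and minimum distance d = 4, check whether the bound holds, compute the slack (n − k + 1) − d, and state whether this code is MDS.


Singleton RHS = n − k + 1 = 4, slack = 0, bound satisfied, MDS.

Singleton bound: d ≤ n − k + 1.
Here n = 11, k = 8, so n − k + 1 = 4.
Given d = 4, check d ≤ 4: YES.
Slack = (n − k + 1) − d = 0.
The code is MDS (slack = 0).
Description: the claimed parameters are [11, 8, 4]_13; such a code would be MDS (meets Singleton bound).


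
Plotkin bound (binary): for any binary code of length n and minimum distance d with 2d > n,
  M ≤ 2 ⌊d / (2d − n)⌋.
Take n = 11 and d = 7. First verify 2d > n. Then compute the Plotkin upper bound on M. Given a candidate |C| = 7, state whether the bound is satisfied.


Plotkin bound M ≤ 4; given |C| = 7 > bound (violated).

Check applicability: 2d = 14, n = 11.
2d − n = 3 > 0, so Plotkin applies.
Compute d/(2d−n) = 7/3 ≈ 2.3333.
⌊d/(2d−n)⌋ = 2.
Plotkin bound: M ≤ 2·2 = 4.
Given |C| = 7, check: VIOLATED.
This |C| is above the Plotkin bound, so no binary code with n = 11, d = 7 and 7 codewords exists.


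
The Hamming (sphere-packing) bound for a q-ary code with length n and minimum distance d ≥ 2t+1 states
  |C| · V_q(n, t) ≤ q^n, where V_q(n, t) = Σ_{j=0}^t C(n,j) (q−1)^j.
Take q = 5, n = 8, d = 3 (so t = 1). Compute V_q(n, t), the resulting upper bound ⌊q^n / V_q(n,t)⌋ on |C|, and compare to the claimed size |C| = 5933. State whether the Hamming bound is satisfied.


V_q(n, t) = 33, q^n = 390625, Hamming bound = 11837, |C| = 5933 ≤ bound (satisfied).

Step 1: Compute V_q(n, t) = Σ_{j=0}^1 C(n, j) (q−1)^j.
  j = 0: C(8,0)·(4)^0 = 1·1 = 1.
  j = 1: C(8,1)·(4)^1 = 8·4 = 32.
  V_q(n, t) = 1 + 32 = 33.
Step 2: q^n = 5^8 = 390625.
Step 3: Hamming bound ⌊q^n / V_q(n,t)⌋ = ⌊390625/33⌋ = 11837.
Step 4: Compare |C| = 5933 to 11837: satisfied.
The claimed |C| lies below the Hamming bound.
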